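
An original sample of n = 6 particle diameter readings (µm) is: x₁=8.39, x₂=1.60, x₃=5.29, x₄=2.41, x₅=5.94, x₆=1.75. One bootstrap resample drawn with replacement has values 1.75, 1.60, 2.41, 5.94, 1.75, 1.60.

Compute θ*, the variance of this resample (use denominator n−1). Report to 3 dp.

Mean = 2.5083; sum of squared deviations = 14.5863
s² = 14.5863 / 5 = 2.9173

θ* = 2.917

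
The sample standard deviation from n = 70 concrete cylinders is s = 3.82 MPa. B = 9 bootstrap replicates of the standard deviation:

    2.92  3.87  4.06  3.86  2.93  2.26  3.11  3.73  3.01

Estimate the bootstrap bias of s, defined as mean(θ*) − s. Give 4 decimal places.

mean(θ*) = (2.92 + 3.87 + 4.06 + 3.86 + 2.93 + 2.26 + 3.11 + 3.73 + 3.01) / 9 = 3.30556
bias = 3.30556 − 3.82

bias = −0.5144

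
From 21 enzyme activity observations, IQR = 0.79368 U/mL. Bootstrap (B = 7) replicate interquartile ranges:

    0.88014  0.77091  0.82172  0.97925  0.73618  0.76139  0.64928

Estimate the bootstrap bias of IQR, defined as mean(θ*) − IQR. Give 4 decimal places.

mean(θ*) = (0.88014 + 0.77091 + 0.82172 + 0.97925 + 0.73618 + 0.76139 + 0.64928) / 7 = 0.79984
bias = 0.79984 − 0.79368

bias = +0.0062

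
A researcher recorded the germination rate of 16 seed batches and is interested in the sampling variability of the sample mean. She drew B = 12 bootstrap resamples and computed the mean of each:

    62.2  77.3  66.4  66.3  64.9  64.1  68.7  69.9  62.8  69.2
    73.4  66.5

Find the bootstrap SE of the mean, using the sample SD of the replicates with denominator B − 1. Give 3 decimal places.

SE* = 4.399

Bootstrap SE is the standard deviation of the 12 replicate means.
Mean of replicates: (62.2 + 77.3 + 66.4 + 66.3 + 64.9 + 64.1 + 68.7 + 69.9 + 62.8 + 69.2 + 73.4 + 66.5) / 12 = 811.7000 / 12 = 67.6417
Sum of squared deviations: (−5.4417)² + (+9.6583)² + (−1.2417)² + (−1.3417)² + (−2.7417)² + (−3.5417)² + (+1.0583)² + (+2.2583)² + (−4.8417)² + (+1.5583)² + (+5.7583)² + (−1.1417)² = 212.8492
Variance = 212.8492 / 11 = 19.3499
SE* = √19.3499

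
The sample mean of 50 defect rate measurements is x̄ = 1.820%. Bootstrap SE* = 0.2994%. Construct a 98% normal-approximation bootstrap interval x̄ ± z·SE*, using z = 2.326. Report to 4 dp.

Margin = 2.326 × 0.2994 = 0.69640
Interval: 1.820 ± 0.69640

(1.1236, 2.5164)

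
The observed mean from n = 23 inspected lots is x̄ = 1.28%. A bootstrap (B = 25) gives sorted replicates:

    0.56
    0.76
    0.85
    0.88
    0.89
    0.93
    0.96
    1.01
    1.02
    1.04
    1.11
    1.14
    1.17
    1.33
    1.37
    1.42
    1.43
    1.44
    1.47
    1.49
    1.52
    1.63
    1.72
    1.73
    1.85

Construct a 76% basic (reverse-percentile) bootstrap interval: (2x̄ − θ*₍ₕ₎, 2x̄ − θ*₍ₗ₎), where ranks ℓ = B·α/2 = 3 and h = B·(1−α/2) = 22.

Percentile endpoints at ranks 3 and 22: θ*₍3₎ = 0.85, θ*₍22₎ = 1.63.
Basic interval reflects these around x̄:
  lower = 2 × 1.28 − 1.63 = 0.93
  upper = 2 × 1.28 − 0.85 = 1.71

(0.93, 1.71)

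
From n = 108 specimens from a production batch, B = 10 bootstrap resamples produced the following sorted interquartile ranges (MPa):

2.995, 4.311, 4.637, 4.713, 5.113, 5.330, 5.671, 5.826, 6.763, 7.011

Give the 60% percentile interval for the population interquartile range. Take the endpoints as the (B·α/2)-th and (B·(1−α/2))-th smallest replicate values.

α = 0.40; lower rank = 10 × 0.200 = 2; upper rank = 10 × 0.800 = 8.
The 2nd smallest replicate is 4.311; the 8th is 5.826.

(4.311, 5.826)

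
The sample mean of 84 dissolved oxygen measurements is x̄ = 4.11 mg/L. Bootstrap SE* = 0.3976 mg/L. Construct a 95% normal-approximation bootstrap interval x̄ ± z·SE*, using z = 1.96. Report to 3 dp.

(3.331, 4.889)

Margin = 1.96 × 0.3976 = 0.7793
Interval: 4.11 ± 0.7793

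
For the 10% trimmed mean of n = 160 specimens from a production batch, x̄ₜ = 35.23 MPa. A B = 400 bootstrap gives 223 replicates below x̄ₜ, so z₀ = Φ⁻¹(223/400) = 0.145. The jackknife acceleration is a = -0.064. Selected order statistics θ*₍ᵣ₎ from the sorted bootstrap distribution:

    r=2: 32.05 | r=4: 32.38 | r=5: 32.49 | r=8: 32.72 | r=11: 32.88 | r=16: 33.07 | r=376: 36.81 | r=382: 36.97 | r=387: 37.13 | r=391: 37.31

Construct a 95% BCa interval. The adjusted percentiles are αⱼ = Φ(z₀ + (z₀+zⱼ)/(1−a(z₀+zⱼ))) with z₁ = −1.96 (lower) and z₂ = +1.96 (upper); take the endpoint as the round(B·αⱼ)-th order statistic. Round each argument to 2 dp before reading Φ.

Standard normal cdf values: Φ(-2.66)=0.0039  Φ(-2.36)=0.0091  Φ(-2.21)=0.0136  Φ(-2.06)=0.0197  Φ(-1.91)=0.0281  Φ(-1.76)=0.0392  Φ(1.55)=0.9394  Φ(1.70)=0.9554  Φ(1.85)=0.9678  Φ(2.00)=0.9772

(32.88, 37.31)

Lower: z₀ + z₁ = 0.145 + (-1.960) = -1.815; 1 − a(z₀+z₁) = 1 − (-0.064)(-1.815) = 0.8838; argument = 0.145 + (-1.815)/0.8838 = -1.9085 → -1.91.
α₁ = Φ(-1.91) = 0.0281; rank = round(400 × 0.0281) = 11; θ*₍11₎ = 32.88.
Upper: z₀ + z₂ = 2.105; 1 − a(z₀+z₂) = 1.1347; argument = 2.0001 → 2.00; α₂ = 0.9772; rank = 391; θ*₍391₎ = 37.31.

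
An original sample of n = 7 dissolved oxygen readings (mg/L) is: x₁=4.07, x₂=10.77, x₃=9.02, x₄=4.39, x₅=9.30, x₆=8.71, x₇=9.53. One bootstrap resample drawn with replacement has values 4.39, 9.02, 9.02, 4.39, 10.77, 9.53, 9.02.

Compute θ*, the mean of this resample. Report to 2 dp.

Mean = (4.39 + 9.02 + 9.02 + 4.39 + 10.77 + 9.53 + 9.02) / 7 = 56.140 / 7 = 8.02

θ* = 8.02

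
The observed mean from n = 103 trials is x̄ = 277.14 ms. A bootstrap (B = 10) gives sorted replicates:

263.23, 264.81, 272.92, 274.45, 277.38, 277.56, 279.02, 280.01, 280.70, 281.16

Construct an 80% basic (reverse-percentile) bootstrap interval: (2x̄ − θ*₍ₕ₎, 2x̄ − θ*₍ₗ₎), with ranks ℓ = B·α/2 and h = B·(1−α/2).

Percentile endpoints at ranks 1 and 9: θ*₍1₎ = 263.23, θ*₍9₎ = 280.70.
Basic interval reflects these around x̄:
  lower = 2 × 277.14 − 280.70 = 273.58
  upper = 2 × 277.14 − 263.23 = 291.05

(273.58, 291.05)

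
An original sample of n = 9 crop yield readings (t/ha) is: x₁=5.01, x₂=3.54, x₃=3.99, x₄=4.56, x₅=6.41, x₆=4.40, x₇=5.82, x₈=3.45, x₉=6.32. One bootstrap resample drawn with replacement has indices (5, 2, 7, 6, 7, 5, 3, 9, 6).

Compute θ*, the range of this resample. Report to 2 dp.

θ* = 2.87

Resample values: 6.41, 3.54, 5.82, 4.40, 5.82, 6.41, 3.99, 6.32, 4.40.
Range = 6.41 − 3.54 = 2.87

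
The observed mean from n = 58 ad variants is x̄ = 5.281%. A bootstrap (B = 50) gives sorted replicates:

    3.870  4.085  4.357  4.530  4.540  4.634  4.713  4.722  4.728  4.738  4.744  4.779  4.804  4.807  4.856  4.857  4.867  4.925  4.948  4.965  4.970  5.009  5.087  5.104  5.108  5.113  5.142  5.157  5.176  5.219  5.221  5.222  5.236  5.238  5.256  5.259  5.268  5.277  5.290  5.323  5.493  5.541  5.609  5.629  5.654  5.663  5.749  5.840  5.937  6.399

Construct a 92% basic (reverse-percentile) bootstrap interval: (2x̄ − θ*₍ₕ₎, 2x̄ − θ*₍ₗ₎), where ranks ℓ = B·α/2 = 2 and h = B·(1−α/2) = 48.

(4.722, 6.477)

Percentile endpoints at ranks 2 and 48: θ*₍2₎ = 4.085, θ*₍48₎ = 5.840.
Basic interval reflects these around x̄:
  lower = 2 × 5.281 − 5.840 = 4.722
  upper = 2 × 5.281 − 4.085 = 6.477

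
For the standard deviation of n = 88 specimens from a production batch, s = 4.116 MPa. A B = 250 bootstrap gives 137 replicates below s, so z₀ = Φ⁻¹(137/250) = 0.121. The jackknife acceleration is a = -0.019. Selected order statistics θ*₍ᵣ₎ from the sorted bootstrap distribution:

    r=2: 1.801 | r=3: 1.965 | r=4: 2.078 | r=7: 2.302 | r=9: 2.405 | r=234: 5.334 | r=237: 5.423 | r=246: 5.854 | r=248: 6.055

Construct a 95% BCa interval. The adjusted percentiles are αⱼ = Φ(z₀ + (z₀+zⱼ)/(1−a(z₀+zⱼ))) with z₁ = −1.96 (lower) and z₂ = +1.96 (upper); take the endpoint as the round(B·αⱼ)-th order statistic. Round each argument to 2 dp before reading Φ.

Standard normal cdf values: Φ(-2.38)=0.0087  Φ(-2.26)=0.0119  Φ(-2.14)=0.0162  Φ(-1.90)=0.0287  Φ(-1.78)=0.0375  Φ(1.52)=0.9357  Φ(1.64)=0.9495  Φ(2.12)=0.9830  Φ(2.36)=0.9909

Lower: z₀ + z₁ = 0.121 + (-1.960) = -1.839; 1 − a(z₀+z₁) = 1 − (-0.019)(-1.839) = 0.9651; argument = 0.121 + (-1.839)/0.9651 = -1.7846 → -1.78.
α₁ = Φ(-1.78) = 0.0375; rank = round(250 × 0.0375) = 9; θ*₍9₎ = 2.405.
Upper: z₀ + z₂ = 2.081; 1 − a(z₀+z₂) = 1.0395; argument = 2.1228 → 2.12; α₂ = 0.9830; rank = 246; θ*₍246₎ = 5.854.

(2.405, 5.854)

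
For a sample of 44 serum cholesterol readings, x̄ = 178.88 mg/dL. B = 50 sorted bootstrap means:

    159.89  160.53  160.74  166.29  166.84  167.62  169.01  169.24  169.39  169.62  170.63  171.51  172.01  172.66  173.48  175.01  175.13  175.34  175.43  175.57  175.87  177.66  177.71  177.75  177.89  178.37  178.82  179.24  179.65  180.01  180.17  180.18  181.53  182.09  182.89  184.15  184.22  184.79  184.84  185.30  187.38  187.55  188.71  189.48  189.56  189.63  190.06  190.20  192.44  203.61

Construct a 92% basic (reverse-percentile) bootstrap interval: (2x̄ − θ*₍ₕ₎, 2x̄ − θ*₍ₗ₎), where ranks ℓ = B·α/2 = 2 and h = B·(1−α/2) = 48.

(167.56, 197.23)

Percentile endpoints at ranks 2 and 48: θ*₍2₎ = 160.53, θ*₍48₎ = 190.20.
Basic interval reflects these around x̄:
  lower = 2 × 178.88 − 190.20 = 167.56
  upper = 2 × 178.88 − 160.53 = 197.23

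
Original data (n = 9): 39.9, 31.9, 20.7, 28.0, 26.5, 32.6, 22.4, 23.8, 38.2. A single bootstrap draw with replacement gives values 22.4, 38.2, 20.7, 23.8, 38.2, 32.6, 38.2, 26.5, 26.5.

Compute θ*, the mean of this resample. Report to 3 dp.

θ* = 29.678

Mean = (22.4 + 38.2 + 20.7 + 23.8 + 38.2 + 32.6 + 38.2 + 26.5 + 26.5) / 9 = 267.10 / 9 = 29.678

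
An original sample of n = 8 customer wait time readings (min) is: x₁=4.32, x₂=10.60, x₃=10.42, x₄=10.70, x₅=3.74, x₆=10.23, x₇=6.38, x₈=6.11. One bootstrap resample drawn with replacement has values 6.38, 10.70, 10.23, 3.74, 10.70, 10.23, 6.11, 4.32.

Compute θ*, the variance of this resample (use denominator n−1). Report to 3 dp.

θ* = 8.871

Mean = 7.8012; sum of squared deviations = 62.0963
s² = 62.0963 / 7 = 8.8709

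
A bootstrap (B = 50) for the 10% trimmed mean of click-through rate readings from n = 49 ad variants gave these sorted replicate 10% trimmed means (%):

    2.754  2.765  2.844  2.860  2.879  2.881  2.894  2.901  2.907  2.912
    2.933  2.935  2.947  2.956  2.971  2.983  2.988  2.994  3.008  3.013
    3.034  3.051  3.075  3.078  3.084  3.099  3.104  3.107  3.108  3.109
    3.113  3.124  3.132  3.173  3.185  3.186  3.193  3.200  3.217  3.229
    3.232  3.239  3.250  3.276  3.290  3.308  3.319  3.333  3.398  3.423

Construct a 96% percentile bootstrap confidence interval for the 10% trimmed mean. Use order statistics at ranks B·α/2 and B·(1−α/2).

α = 0.04; lower rank = 50 × 0.020 = 1; upper rank = 50 × 0.980 = 49.
The 1st smallest replicate is 2.754; the 49th is 3.398.

(2.754, 3.398)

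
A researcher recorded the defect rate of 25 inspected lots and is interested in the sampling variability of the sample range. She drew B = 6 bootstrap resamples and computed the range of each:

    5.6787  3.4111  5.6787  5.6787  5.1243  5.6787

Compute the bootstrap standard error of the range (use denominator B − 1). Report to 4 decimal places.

Bootstrap SE is the standard deviation of the 6 replicate ranges.
Mean of replicates: (5.6787 + 3.4111 + 5.6787 + 5.6787 + 5.1243 + 5.6787) / 6 = 31.25020 / 6 = 5.20837
Sum of squared deviations: (+0.47033)² + (−1.79727)² + (+0.47033)² + (+0.47033)² + (−0.08407)² + (+0.47033)² = 4.12209
Variance = 4.12209 / 5 = 0.82442
SE* = √0.82442

SE* = 0.9080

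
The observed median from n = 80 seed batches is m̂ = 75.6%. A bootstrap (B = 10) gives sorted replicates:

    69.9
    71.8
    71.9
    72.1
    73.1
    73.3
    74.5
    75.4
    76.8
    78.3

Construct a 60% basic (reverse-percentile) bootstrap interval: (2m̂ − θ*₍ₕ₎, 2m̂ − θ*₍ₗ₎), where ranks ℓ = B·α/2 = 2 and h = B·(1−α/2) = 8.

(75.8, 79.4)

Percentile endpoints at ranks 2 and 8: θ*₍2₎ = 71.8, θ*₍8₎ = 75.4.
Basic interval reflects these around m̂:
  lower = 2 × 75.6 − 75.4 = 75.8
  upper = 2 × 75.6 − 71.8 = 79.4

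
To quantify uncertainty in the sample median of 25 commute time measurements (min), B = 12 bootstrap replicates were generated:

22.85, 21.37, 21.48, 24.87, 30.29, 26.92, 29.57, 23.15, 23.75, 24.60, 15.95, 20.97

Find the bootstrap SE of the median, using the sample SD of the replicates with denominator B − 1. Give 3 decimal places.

Bootstrap SE is the standard deviation of the 12 replicate medians.
Mean of replicates: (22.85 + 21.37 + 21.48 + 24.87 + 30.29 + 26.92 + 29.57 + 23.15 + 23.75 + 24.60 + 15.95 + 20.97) / 12 = 285.7700 / 12 = 23.8142
Sum of squared deviations: (−0.9642)² + (−2.4442)² + (−2.3342)² + (+1.0558)² + (+6.4758)² + (+3.1058)² + (+5.7558)² + (−0.6642)² + (−0.0642)² + (+0.7858)² + (−7.8642)² + (−2.8442)² = 169.1761
Variance = 169.1761 / 11 = 15.3796
SE* = √15.3796

SE* = 3.922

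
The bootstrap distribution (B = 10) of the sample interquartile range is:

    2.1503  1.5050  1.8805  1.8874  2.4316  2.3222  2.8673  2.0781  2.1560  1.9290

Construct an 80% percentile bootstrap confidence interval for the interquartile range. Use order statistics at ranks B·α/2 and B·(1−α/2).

Sorted replicates: 1.5050, 1.8805, 1.8874, 1.9290, 2.0781, 2.1503, 2.1560, 2.3222, 2.4316, 2.8673
α = 0.20; lower rank = 10 × 0.100 = 1; upper rank = 10 × 0.900 = 9.
The 1st smallest replicate is 1.5050; the 9th is 2.4316.

(1.5050, 2.4316)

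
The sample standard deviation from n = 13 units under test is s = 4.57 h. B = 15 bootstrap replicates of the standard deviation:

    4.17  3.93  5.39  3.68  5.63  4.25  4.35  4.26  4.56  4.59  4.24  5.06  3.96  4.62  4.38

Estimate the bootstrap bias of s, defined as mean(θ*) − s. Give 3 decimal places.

bias = −0.099

mean(θ*) = (4.17 + 3.93 + 5.39 + 3.68 + 5.63 + 4.25 + 4.35 + 4.26 + 4.56 + 4.59 + 4.24 + 5.06 + 3.96 + 4.62 + 4.38) / 15 = 4.4713
bias = 4.4713 − 4.57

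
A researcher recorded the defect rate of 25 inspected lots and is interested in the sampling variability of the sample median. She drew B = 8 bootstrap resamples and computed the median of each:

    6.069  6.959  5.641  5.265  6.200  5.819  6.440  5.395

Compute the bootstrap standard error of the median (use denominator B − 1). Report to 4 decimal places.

Bootstrap SE is the standard deviation of the 8 replicate medians.
Mean of replicates: (6.069 + 6.959 + 5.641 + 5.265 + 6.200 + 5.819 + 6.440 + 5.395) / 8 = 47.78800 / 8 = 5.97350
Sum of squared deviations: (+0.09550)² + (+0.98550)² + (−0.33250)² + (−0.70850)² + (+0.22650)² + (−0.15450)² + (+0.46650)² + (−0.57850)² = 2.22032
Variance = 2.22032 / 7 = 0.31719
SE* = √0.31719

SE* = 0.5632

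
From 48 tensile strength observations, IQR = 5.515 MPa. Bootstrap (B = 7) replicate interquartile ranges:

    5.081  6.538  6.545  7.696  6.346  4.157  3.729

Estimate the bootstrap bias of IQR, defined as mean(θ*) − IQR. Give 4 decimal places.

bias = +0.2124

mean(θ*) = (5.081 + 6.538 + 6.545 + 7.696 + 6.346 + 4.157 + 3.729) / 7 = 5.72743
bias = 5.72743 − 5.515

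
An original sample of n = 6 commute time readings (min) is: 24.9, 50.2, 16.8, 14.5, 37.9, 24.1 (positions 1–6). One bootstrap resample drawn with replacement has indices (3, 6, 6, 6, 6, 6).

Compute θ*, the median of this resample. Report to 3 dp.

θ* = 24.100

Resample values: 16.8, 24.1, 24.1, 24.1, 24.1, 24.1.
Sorted: 16.8, 24.1, 24.1, 24.1, 24.1, 24.1
Median = average of the two middle values = 24.100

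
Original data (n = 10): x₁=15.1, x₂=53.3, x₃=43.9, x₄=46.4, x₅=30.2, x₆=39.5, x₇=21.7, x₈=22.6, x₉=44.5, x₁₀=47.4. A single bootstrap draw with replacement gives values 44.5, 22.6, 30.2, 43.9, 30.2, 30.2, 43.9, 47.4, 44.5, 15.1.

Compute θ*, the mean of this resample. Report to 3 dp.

θ* = 35.250

Mean = (44.5 + 22.6 + 30.2 + 43.9 + 30.2 + 30.2 + 43.9 + 47.4 + 44.5 + 15.1) / 10 = 352.50 / 10 = 35.250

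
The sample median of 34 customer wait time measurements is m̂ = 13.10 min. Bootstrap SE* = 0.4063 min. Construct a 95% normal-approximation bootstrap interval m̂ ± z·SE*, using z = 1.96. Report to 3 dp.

(12.304, 13.896)

Margin = 1.96 × 0.4063 = 0.7963
Interval: 13.10 ± 0.7963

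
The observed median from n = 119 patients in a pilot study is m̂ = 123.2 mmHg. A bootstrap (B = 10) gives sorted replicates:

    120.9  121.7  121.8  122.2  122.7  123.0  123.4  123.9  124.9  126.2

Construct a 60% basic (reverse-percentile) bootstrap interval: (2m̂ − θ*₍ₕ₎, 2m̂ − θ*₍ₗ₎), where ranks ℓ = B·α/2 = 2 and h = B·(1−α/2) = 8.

Percentile endpoints at ranks 2 and 8: θ*₍2₎ = 121.7, θ*₍8₎ = 123.9.
Basic interval reflects these around m̂:
  lower = 2 × 123.2 − 123.9 = 122.5
  upper = 2 × 123.2 − 121.7 = 124.7

(122.5, 124.7)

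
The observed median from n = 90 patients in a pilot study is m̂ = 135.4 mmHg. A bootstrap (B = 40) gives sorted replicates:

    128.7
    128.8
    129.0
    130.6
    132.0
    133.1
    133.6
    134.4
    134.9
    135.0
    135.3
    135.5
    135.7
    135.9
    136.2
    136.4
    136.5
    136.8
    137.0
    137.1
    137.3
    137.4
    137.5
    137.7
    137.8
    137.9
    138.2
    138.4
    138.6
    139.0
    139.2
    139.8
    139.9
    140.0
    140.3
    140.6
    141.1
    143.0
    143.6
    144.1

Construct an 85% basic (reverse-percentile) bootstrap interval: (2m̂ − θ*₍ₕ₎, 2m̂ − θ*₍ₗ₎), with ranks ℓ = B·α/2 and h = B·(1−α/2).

Percentile endpoints at ranks 3 and 37: θ*₍3₎ = 129.0, θ*₍37₎ = 141.1.
Basic interval reflects these around m̂:
  lower = 2 × 135.4 − 141.1 = 129.7
  upper = 2 × 135.4 − 129.0 = 141.8

(129.7, 141.8)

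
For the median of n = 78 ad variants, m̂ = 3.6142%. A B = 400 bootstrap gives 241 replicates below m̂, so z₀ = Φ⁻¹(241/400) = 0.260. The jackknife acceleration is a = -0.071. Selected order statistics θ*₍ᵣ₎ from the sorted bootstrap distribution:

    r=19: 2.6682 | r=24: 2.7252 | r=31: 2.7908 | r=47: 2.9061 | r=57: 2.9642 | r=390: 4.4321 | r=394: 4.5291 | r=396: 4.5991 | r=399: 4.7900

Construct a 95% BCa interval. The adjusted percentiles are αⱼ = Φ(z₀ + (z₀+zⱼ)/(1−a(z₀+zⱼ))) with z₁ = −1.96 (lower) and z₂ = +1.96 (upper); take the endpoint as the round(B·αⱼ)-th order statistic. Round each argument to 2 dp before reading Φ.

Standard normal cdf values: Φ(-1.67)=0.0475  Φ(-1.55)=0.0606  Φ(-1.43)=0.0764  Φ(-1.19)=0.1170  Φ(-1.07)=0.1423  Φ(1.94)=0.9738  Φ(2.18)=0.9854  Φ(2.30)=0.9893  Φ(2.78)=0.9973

Lower: z₀ + z₁ = 0.260 + (-1.960) = -1.700; 1 − a(z₀+z₁) = 1 − (-0.071)(-1.700) = 0.8793; argument = 0.260 + (-1.700)/0.8793 = -1.6734 → -1.67.
α₁ = Φ(-1.67) = 0.0475; rank = round(400 × 0.0475) = 19; θ*₍19₎ = 2.6682.
Upper: z₀ + z₂ = 2.220; 1 − a(z₀+z₂) = 1.1576; argument = 2.1777 → 2.18; α₂ = 0.9854; rank = 394; θ*₍394₎ = 4.5291.

(2.6682, 4.5291)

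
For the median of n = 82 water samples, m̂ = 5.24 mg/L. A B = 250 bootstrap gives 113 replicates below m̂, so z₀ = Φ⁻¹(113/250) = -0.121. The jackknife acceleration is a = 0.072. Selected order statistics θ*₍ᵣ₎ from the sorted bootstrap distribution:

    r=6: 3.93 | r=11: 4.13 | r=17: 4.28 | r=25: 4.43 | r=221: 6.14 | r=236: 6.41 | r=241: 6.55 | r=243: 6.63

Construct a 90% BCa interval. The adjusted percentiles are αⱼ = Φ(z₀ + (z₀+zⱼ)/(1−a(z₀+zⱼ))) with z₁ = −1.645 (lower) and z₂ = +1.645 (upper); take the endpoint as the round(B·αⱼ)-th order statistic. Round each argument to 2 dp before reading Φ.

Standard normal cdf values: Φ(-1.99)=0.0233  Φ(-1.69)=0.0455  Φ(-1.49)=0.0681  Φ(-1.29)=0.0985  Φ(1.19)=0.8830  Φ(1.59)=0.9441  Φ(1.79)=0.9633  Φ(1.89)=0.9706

(4.13, 6.41)

Lower: z₀ + z₁ = -0.121 + (-1.645) = -1.766; 1 − a(z₀+z₁) = 1 − (0.072)(-1.766) = 1.1272; argument = -0.121 + (-1.766)/1.1272 = -1.6878 → -1.69.
α₁ = Φ(-1.69) = 0.0455; rank = round(250 × 0.0455) = 11; θ*₍11₎ = 4.13.
Upper: z₀ + z₂ = 1.524; 1 − a(z₀+z₂) = 0.8903; argument = 1.5908 → 1.59; α₂ = 0.9441; rank = 236; θ*₍236₎ = 6.41.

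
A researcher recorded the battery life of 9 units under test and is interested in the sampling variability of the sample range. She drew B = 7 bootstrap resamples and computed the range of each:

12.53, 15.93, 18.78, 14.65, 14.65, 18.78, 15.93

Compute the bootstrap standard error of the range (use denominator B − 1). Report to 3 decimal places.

SE* = 2.276

Bootstrap SE is the standard deviation of the 7 replicate ranges.
Mean of replicates: (12.53 + 15.93 + 18.78 + 14.65 + 14.65 + 18.78 + 15.93) / 7 = 111.2500 / 7 = 15.8929
Sum of squared deviations: (−3.3629)² + (+0.0371)² + (+2.8871)² + (−1.2429)² + (−1.2429)² + (+2.8871)² + (+0.0371)² = 31.0721
Variance = 31.0721 / 6 = 5.1787
SE* = √5.1787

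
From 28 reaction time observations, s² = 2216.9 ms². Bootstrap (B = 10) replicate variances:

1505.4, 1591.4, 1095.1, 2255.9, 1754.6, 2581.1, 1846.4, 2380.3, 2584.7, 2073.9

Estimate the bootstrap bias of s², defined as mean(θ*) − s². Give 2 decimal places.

mean(θ*) = (1505.4 + 1591.4 + 1095.1 + 2255.9 + 1754.6 + 2581.1 + 1846.4 + 2380.3 + 2584.7 + 2073.9) / 10 = 1966.880
bias = 1966.880 − 2216.9

bias = −250.02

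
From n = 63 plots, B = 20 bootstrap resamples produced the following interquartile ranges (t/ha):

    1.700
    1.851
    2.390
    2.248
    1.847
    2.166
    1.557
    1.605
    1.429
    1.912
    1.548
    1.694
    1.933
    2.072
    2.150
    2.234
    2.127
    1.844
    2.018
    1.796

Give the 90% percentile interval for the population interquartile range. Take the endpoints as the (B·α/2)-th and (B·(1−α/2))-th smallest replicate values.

(1.429, 2.248)

Sorted replicates: 1.429, 1.548, 1.557, 1.605, 1.694, 1.700, 1.796, 1.844, 1.847, 1.851, 1.912, 1.933, 2.018, 2.072, 2.127, 2.150, 2.166, 2.234, 2.248, 2.390
α = 0.10; lower rank = 20 × 0.050 = 1; upper rank = 20 × 0.950 = 19.
The 1st smallest replicate is 1.429; the 19th is 2.248.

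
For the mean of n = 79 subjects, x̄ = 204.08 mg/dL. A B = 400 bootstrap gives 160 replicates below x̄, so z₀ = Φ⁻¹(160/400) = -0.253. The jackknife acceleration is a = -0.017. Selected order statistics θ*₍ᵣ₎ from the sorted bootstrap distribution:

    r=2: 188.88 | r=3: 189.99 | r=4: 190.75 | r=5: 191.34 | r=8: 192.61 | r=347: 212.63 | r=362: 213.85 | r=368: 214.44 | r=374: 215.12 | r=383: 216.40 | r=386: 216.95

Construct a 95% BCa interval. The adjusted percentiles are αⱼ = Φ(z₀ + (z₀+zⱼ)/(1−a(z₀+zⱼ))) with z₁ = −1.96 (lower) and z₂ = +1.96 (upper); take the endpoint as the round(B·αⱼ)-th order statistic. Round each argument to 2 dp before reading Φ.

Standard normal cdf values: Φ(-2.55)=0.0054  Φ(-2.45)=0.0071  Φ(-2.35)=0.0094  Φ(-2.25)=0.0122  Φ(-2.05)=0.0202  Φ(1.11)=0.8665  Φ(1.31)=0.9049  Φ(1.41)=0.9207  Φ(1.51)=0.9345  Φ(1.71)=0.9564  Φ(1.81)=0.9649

Lower: z₀ + z₁ = -0.253 + (-1.960) = -2.213; 1 − a(z₀+z₁) = 1 − (-0.017)(-2.213) = 0.9624; argument = -0.253 + (-2.213)/0.9624 = -2.5525 → -2.55.
α₁ = Φ(-2.55) = 0.0054; rank = round(400 × 0.0054) = 2; θ*₍2₎ = 188.88.
Upper: z₀ + z₂ = 1.707; 1 − a(z₀+z₂) = 1.0290; argument = 1.4059 → 1.41; α₂ = 0.9207; rank = 368; θ*₍368₎ = 214.44.

(188.88, 214.44)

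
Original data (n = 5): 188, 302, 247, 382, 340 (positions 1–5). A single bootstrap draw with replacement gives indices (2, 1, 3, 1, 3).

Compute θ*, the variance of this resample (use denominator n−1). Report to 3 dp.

Resample values: 302, 188, 247, 188, 247.
Mean = 234.4000; sum of squared deviations = 9193.2000
s² = 9193.2000 / 4 = 2298.3000

θ* = 2298.300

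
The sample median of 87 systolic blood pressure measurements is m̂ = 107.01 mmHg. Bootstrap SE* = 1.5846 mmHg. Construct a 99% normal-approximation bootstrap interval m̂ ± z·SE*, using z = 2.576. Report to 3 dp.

(102.928, 111.092)

Margin = 2.576 × 1.5846 = 4.0819
Interval: 107.01 ± 4.0819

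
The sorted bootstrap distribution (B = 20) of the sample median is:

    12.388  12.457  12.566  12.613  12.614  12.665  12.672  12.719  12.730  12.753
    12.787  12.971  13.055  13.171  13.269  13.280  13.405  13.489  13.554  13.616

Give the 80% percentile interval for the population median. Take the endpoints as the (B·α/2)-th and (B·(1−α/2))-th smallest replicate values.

(12.457, 13.489)

α = 0.20; lower rank = 20 × 0.100 = 2; upper rank = 20 × 0.900 = 18.
The 2nd smallest replicate is 12.457; the 18th is 13.489.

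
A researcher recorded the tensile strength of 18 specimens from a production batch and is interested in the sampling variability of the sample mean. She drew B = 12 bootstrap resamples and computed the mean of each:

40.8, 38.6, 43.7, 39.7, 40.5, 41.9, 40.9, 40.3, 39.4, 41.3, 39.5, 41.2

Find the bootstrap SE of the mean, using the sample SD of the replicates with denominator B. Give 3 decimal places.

SE* = 1.285

Bootstrap SE is the standard deviation of the 12 replicate means.
Mean of replicates: (40.8 + 38.6 + 43.7 + 39.7 + 40.5 + 41.9 + 40.9 + 40.3 + 39.4 + 41.3 + 39.5 + 41.2) / 12 = 487.8000 / 12 = 40.6500
Sum of squared deviations: (+0.1500)² + (−2.0500)² + (+3.0500)² + (−0.9500)² + (−0.1500)² + (+1.2500)² + (+0.2500)² + (−0.3500)² + (−1.2500)² + (+0.6500)² + (−1.1500)² + (+0.5500)² = 19.8100
Variance = 19.8100 / 12 = 1.6508
SE* = √1.6508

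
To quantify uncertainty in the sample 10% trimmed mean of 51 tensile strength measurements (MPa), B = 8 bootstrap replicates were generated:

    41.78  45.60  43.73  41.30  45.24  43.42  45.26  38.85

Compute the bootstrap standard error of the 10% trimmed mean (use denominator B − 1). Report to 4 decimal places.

SE* = 2.3610

Bootstrap SE is the standard deviation of the 8 replicate 10% trimmed means.
Mean of replicates: (41.78 + 45.60 + 43.73 + 41.30 + 45.24 + 43.42 + 45.26 + 38.85) / 8 = 345.18000 / 8 = 43.14750
Sum of squared deviations: (−1.36750)² + (+2.45250)² + (+0.58250)² + (−1.84750)² + (+2.09250)² + (+0.27250)² + (+2.11250)² + (−4.29750)² = 39.02135
Variance = 39.02135 / 7 = 5.57448
SE* = √5.57448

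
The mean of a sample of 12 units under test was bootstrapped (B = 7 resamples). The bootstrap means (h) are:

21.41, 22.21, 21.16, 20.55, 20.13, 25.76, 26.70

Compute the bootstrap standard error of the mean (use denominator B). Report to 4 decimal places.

SE* = 2.4122

Bootstrap SE is the standard deviation of the 7 replicate means.
Mean of replicates: (21.41 + 22.21 + 21.16 + 20.55 + 20.13 + 25.76 + 26.70) / 7 = 157.92000 / 7 = 22.56000
Sum of squared deviations: (−1.15000)² + (−0.35000)² + (−1.40000)² + (−2.01000)² + (−2.43000)² + (+3.20000)² + (+4.14000)² = 40.72960
Variance = 40.72960 / 7 = 5.81851
SE* = √5.81851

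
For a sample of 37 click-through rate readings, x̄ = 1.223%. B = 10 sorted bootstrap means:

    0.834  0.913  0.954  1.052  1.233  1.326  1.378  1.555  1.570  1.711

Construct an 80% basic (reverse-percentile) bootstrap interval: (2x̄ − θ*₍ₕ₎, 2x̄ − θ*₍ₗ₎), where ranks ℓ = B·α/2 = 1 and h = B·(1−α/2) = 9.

(0.876, 1.612)

Percentile endpoints at ranks 1 and 9: θ*₍1₎ = 0.834, θ*₍9₎ = 1.570.
Basic interval reflects these around x̄:
  lower = 2 × 1.223 − 1.570 = 0.876
  upper = 2 × 1.223 − 0.834 = 1.612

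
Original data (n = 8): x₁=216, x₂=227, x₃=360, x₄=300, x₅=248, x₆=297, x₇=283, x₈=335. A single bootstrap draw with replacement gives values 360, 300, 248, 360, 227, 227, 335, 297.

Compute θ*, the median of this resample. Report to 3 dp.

θ* = 298.500

Sorted: 227, 227, 248, 297, 300, 335, 360, 360
Median = average of the two middle values = 298.500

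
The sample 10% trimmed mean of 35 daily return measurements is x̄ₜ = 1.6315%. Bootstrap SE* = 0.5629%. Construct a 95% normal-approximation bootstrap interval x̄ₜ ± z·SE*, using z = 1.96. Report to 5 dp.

(0.52822, 2.73478)

Margin = 1.96 × 0.5629 = 1.103284
Interval: 1.6315 ± 1.103284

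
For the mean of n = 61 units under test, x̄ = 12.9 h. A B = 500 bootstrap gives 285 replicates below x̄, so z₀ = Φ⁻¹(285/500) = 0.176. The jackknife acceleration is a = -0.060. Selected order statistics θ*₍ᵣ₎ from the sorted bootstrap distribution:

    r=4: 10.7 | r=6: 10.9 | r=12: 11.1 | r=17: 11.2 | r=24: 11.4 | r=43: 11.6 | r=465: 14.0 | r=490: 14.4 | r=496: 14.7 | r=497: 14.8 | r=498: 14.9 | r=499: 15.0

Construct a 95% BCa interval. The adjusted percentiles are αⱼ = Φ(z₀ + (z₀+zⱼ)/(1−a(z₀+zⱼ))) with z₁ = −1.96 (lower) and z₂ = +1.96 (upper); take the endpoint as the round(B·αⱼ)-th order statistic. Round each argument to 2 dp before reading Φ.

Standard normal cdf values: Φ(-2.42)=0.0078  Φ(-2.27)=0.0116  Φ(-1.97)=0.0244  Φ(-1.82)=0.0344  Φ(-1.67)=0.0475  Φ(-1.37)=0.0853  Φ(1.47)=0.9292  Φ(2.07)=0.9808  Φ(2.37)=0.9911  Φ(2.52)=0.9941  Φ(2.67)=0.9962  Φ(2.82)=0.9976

(11.2, 14.4)

Lower: z₀ + z₁ = 0.176 + (-1.960) = -1.784; 1 − a(z₀+z₁) = 1 − (-0.060)(-1.784) = 0.8930; argument = 0.176 + (-1.784)/0.8930 = -1.8218 → -1.82.
α₁ = Φ(-1.82) = 0.0344; rank = round(500 × 0.0344) = 17; θ*₍17₎ = 11.2.
Upper: z₀ + z₂ = 2.136; 1 − a(z₀+z₂) = 1.1282; argument = 2.0693 → 2.07; α₂ = 0.9808; rank = 490; θ*₍490₎ = 14.4.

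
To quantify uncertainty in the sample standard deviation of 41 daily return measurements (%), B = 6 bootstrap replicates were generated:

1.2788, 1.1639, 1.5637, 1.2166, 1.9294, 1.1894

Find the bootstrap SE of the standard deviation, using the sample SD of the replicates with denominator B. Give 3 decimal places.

Bootstrap SE is the standard deviation of the 6 replicate standard deviations.
Mean of replicates: (1.2788 + 1.1639 + 1.5637 + 1.2166 + 1.9294 + 1.1894) / 6 = 8.34180 / 6 = 1.39030
Sum of squared deviations: (−0.11150)² + (−0.22640)² + (+0.17340)² + (−0.17370)² + (+0.53910)² + (−0.20090)² = 0.45492
Variance = 0.45492 / 6 = 0.07582
SE* = √0.07582

SE* = 0.275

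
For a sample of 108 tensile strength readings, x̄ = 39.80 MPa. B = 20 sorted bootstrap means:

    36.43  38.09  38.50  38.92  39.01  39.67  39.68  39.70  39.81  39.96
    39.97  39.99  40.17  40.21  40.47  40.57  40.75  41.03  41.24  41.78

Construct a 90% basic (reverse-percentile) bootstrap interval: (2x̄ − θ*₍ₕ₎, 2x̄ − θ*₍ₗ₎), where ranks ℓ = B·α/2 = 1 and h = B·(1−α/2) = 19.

(38.36, 43.17)

Percentile endpoints at ranks 1 and 19: θ*₍1₎ = 36.43, θ*₍19₎ = 41.24.
Basic interval reflects these around x̄:
  lower = 2 × 39.80 − 41.24 = 38.36
  upper = 2 × 39.80 − 36.43 = 43.17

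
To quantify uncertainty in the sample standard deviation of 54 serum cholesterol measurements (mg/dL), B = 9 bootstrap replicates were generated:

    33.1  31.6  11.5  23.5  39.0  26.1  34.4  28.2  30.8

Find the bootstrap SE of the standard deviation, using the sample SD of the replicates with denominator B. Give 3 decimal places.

Bootstrap SE is the standard deviation of the 9 replicate standard deviations.
Mean of replicates: (33.1 + 31.6 + 11.5 + 23.5 + 39.0 + 26.1 + 34.4 + 28.2 + 30.8) / 9 = 258.2000 / 9 = 28.6889
Sum of squared deviations: (+4.4111)² + (+2.9111)² + (−17.1889)² + (−5.1889)² + (+10.3111)² + (−2.5889)² + (+5.7111)² + (−0.4889)² + (+2.1111)² = 500.6489
Variance = 500.6489 / 9 = 55.6277
SE* = √55.6277

SE* = 7.458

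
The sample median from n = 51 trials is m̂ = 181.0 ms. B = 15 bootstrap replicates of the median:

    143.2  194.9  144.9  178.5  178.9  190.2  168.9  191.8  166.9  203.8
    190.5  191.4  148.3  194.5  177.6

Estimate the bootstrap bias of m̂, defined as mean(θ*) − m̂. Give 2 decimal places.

bias = −3.38

mean(θ*) = (143.2 + 194.9 + 144.9 + 178.5 + 178.9 + 190.2 + 168.9 + 191.8 + 166.9 + 203.8 + 190.5 + 191.4 + 148.3 + 194.5 + 177.6) / 15 = 177.620
bias = 177.620 − 181.0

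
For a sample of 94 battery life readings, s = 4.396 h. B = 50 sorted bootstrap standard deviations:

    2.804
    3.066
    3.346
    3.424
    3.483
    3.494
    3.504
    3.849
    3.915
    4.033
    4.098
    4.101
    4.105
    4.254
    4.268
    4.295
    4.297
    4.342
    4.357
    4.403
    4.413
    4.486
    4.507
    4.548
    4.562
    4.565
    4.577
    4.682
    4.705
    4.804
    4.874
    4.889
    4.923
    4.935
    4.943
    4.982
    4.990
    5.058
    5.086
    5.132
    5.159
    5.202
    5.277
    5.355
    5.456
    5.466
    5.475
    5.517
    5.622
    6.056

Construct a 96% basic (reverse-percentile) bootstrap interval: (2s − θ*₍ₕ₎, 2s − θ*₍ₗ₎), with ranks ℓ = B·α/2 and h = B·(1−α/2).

(3.170, 5.988)

Percentile endpoints at ranks 1 and 49: θ*₍1₎ = 2.804, θ*₍49₎ = 5.622.
Basic interval reflects these around s:
  lower = 2 × 4.396 − 5.622 = 3.170
  upper = 2 × 4.396 − 2.804 = 5.988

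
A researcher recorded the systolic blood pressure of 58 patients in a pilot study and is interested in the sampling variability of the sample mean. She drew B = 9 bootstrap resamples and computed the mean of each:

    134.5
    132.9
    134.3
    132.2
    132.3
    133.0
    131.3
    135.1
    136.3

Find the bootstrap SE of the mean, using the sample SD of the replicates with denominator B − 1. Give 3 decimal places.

SE* = 1.605

Bootstrap SE is the standard deviation of the 9 replicate means.
Mean of replicates: (134.5 + 132.9 + 134.3 + 132.2 + 132.3 + 133.0 + 131.3 + 135.1 + 136.3) / 9 = 1201.9000 / 9 = 133.5444
Sum of squared deviations: (+0.9556)² + (−0.6444)² + (+0.7556)² + (−1.3444)² + (−1.2444)² + (−0.5444)² + (−2.2444)² + (+1.5556)² + (+2.7556)² = 20.6022
Variance = 20.6022 / 8 = 2.5753
SE* = √2.5753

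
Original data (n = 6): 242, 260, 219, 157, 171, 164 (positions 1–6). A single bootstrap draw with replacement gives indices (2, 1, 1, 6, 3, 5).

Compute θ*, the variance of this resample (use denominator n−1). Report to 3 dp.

θ* = 1605.067

Resample values: 260, 242, 242, 164, 219, 171.
Mean = 216.3333; sum of squared deviations = 8025.3333
s² = 8025.3333 / 5 = 1605.0667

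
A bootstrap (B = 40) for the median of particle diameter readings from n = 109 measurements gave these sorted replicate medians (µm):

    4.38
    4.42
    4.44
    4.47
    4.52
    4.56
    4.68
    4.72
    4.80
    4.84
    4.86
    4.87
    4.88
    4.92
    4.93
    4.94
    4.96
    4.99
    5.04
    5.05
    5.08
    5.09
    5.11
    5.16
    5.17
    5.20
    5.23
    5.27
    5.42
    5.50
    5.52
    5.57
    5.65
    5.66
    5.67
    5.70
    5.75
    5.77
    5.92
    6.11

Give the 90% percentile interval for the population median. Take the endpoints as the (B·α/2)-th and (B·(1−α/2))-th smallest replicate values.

(4.42, 5.77)

α = 0.10; lower rank = 40 × 0.050 = 2; upper rank = 40 × 0.950 = 38.
The 2nd smallest replicate is 4.42; the 38th is 5.77.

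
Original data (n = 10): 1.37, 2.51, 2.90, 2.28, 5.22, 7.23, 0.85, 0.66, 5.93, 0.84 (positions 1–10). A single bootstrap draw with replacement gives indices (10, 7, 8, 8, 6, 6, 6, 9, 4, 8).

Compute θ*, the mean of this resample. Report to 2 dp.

θ* = 3.36

Resample values: 0.84, 0.85, 0.66, 0.66, 7.23, 7.23, 7.23, 5.93, 2.28, 0.66.
Mean = (0.84 + 0.85 + 0.66 + 0.66 + 7.23 + 7.23 + 7.23 + 5.93 + 2.28 + 0.66) / 10 = 33.570 / 10 = 3.36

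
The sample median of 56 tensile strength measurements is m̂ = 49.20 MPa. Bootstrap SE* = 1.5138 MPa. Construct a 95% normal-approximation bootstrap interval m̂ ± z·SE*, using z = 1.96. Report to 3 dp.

(46.233, 52.167)

Margin = 1.96 × 1.5138 = 2.9670
Interval: 49.20 ± 2.9670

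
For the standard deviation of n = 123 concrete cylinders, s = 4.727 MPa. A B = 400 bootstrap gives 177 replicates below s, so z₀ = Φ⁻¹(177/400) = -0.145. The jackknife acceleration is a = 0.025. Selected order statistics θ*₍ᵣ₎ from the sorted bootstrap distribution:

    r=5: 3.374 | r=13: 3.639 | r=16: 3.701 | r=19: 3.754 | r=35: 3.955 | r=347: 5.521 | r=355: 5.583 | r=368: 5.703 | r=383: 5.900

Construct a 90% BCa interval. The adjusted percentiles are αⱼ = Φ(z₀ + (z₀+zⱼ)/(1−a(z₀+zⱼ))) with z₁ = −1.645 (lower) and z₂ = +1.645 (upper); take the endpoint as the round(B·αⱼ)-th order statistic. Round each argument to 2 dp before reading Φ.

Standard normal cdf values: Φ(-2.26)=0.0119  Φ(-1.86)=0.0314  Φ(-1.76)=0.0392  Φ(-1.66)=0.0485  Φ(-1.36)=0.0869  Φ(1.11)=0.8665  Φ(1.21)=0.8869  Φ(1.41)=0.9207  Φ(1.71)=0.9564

(3.639, 5.703)

Lower: z₀ + z₁ = -0.145 + (-1.645) = -1.790; 1 − a(z₀+z₁) = 1 − (0.025)(-1.790) = 1.0448; argument = -0.145 + (-1.790)/1.0448 = -1.8583 → -1.86.
α₁ = Φ(-1.86) = 0.0314; rank = round(400 × 0.0314) = 13; θ*₍13₎ = 3.639.
Upper: z₀ + z₂ = 1.500; 1 − a(z₀+z₂) = 0.9625; argument = 1.4134 → 1.41; α₂ = 0.9207; rank = 368; θ*₍368₎ = 5.703.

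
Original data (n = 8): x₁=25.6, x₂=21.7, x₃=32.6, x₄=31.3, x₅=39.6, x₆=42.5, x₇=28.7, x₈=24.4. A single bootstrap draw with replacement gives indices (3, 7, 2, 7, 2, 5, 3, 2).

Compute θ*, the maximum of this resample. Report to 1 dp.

θ* = 39.6

Resample values: 32.6, 28.7, 21.7, 28.7, 21.7, 39.6, 32.6, 21.7.
Maximum = 39.6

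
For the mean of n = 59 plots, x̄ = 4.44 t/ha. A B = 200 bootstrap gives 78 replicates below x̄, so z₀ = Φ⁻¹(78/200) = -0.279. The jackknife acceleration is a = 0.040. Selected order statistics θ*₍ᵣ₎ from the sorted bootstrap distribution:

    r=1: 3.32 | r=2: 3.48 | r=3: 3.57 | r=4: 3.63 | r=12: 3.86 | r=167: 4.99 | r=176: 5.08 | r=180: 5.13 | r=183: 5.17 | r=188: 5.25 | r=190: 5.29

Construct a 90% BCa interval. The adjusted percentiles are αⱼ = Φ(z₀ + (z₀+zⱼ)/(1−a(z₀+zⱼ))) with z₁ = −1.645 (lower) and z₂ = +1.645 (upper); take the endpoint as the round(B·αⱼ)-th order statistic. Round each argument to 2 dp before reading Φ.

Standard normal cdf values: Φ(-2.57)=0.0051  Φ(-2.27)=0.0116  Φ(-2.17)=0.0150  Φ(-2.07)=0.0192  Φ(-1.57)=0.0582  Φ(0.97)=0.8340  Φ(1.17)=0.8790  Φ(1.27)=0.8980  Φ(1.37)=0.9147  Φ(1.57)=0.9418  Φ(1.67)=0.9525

(3.63, 5.08)

Lower: z₀ + z₁ = -0.279 + (-1.645) = -1.924; 1 − a(z₀+z₁) = 1 − (0.040)(-1.924) = 1.0770; argument = -0.279 + (-1.924)/1.0770 = -2.0655 → -2.07.
α₁ = Φ(-2.07) = 0.0192; rank = round(200 × 0.0192) = 4; θ*₍4₎ = 3.63.
Upper: z₀ + z₂ = 1.366; 1 − a(z₀+z₂) = 0.9454; argument = 1.1660 → 1.17; α₂ = 0.8790; rank = 176; θ*₍176₎ = 5.08.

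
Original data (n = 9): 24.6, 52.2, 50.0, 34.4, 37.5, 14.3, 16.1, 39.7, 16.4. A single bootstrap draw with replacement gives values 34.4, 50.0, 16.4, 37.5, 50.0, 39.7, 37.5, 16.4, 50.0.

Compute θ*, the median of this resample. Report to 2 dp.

θ* = 37.50

Sorted: 16.4, 16.4, 34.4, 37.5, 37.5, 39.7, 50.0, 50.0, 50.0
Median = middle value = 37.50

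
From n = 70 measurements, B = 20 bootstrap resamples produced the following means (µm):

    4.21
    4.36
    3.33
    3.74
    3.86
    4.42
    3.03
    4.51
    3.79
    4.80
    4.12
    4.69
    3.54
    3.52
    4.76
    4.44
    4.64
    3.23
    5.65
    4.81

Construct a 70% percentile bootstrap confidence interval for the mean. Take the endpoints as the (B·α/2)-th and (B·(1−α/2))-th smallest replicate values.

(3.33, 4.76)

Sorted replicates: 3.03, 3.23, 3.33, 3.52, 3.54, 3.74, 3.79, 3.86, 4.12, 4.21, 4.36, 4.42, 4.44, 4.51, 4.64, 4.69, 4.76, 4.80, 4.81, 5.65
α = 0.30; lower rank = 20 × 0.150 = 3; upper rank = 20 × 0.850 = 17.
The 3rd smallest replicate is 3.33; the 17th is 4.76.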